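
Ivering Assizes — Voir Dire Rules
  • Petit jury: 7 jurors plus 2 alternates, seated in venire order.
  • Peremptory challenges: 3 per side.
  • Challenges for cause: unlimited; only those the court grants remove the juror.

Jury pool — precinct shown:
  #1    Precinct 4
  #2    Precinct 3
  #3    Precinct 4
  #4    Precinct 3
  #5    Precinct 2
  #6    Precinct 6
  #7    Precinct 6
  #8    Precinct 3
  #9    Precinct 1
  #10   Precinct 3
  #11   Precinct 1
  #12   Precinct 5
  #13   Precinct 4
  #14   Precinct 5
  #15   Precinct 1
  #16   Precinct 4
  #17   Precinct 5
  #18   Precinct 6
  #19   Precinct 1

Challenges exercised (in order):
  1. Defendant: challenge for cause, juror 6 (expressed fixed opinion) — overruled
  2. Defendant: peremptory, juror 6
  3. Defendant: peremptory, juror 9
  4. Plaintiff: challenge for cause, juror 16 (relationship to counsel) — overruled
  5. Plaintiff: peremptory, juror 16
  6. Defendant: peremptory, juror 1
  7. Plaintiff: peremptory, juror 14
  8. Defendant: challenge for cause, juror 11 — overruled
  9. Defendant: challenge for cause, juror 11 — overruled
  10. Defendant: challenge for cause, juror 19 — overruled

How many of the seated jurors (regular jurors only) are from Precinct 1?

0

Removed: #1, #6, #9, #14, #16.
Seated jurors 1–7: #2, #3, #4, #5, #7, #8, #10 (alternates #11, #12 not counted).
None of those are in Precinct 1 → 0.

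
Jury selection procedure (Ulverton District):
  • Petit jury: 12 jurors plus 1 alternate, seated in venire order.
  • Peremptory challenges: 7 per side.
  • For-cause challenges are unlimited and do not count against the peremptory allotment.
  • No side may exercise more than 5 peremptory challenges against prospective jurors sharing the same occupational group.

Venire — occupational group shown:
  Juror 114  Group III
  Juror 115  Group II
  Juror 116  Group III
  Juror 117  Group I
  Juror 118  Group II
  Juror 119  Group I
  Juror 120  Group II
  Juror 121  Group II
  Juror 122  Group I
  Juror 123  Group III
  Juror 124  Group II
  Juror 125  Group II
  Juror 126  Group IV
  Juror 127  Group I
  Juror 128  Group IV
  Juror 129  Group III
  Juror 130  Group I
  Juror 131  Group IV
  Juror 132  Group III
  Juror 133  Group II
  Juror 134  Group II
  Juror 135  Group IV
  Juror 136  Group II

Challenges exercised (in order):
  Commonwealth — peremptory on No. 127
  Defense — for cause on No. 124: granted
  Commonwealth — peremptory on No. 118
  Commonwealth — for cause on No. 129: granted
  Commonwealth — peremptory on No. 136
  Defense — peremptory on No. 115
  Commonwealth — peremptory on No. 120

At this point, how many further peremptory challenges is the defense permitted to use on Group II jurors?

4

Defense peremptories so far: #115 — 1 of 7 used, 6 left overall.
Against Group II: #115 — 1 used; per-group cap 5 leaves 4.
Binding limit: min(6, 4) = 4.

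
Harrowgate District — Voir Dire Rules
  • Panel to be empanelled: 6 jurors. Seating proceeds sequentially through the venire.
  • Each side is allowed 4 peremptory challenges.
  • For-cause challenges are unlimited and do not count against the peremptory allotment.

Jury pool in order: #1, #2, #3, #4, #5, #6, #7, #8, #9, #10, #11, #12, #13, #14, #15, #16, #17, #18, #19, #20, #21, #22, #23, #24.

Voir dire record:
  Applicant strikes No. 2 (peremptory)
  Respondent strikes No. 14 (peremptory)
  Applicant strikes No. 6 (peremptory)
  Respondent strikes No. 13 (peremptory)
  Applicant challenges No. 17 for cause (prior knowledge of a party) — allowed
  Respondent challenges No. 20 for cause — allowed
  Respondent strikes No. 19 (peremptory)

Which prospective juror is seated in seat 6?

Removed: #2, #6, #13, #14, #17, #19, #20.
Seating in order: seats 1–6 → #1, #3, #4, #5, #7, #8.
So seat 6 is #8.

8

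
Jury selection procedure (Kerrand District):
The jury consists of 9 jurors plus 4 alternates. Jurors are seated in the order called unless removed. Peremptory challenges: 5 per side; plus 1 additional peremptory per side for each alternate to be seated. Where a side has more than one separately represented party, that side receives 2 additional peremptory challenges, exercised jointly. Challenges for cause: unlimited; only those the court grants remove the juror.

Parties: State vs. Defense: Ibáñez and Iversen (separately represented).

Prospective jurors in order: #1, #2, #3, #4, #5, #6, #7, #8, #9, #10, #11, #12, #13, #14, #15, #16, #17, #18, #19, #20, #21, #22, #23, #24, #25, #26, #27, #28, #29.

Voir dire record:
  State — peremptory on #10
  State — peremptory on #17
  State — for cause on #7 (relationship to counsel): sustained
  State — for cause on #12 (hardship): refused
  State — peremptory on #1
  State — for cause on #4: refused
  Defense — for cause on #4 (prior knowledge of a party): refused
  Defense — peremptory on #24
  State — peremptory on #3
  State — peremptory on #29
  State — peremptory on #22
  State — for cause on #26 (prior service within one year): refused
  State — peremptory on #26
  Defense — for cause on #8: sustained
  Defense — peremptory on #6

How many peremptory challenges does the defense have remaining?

Defense allotment: 5 base + 1 × 4 alternates + 2 multi-party = 11.
Defense peremptories used: #24, #6 — 2 (for-cause on #4, #8 don't count).
Remaining: 11 − 2 = 9.

9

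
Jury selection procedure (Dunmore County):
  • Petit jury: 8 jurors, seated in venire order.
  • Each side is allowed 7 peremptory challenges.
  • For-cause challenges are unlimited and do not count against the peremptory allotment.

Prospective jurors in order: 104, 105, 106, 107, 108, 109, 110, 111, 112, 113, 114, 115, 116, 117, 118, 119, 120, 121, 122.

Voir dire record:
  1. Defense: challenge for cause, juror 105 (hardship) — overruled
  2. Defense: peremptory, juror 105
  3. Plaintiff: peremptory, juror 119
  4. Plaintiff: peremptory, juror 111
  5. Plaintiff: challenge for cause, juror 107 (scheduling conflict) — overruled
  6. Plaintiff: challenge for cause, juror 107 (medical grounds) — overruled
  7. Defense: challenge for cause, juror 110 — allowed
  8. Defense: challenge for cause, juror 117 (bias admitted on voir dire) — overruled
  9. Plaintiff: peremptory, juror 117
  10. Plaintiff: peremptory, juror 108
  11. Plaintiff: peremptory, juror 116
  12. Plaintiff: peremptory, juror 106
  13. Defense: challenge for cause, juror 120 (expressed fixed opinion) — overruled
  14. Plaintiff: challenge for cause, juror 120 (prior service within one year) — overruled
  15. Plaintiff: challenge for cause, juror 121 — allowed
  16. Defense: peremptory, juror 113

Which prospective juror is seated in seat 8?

Removed: #105, #106, #108, #110, #111, #113, #116, #117, #119, #121. (#107, #120 stay — for-cause denied.)
Seating in order: seats 1–8 → #104, #107, #109, #112, #114, #115, #118, #120.
So seat 8 is #120.

120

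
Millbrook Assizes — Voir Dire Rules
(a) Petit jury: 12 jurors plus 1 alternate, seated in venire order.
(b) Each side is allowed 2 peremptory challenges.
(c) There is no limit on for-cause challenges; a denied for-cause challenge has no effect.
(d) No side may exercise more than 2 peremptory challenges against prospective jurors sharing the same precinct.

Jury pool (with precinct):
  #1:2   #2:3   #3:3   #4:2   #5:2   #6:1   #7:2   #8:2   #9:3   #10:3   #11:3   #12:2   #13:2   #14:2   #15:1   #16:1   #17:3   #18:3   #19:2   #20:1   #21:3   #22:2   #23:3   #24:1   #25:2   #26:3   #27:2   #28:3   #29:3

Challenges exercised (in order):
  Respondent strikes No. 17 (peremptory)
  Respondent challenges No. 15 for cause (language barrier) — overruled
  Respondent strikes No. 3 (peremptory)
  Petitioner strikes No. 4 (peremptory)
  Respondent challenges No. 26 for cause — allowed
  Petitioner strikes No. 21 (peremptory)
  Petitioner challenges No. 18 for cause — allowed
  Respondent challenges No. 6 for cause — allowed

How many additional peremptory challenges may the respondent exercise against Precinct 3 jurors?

0

Respondent peremptories so far: #17, #3 — 2 of 2 used, 0 left overall.
Against Precinct 3: #17, #3 — 2 used; per-precinct cap 2 leaves 0.
Binding limit: min(0, 0) = 0.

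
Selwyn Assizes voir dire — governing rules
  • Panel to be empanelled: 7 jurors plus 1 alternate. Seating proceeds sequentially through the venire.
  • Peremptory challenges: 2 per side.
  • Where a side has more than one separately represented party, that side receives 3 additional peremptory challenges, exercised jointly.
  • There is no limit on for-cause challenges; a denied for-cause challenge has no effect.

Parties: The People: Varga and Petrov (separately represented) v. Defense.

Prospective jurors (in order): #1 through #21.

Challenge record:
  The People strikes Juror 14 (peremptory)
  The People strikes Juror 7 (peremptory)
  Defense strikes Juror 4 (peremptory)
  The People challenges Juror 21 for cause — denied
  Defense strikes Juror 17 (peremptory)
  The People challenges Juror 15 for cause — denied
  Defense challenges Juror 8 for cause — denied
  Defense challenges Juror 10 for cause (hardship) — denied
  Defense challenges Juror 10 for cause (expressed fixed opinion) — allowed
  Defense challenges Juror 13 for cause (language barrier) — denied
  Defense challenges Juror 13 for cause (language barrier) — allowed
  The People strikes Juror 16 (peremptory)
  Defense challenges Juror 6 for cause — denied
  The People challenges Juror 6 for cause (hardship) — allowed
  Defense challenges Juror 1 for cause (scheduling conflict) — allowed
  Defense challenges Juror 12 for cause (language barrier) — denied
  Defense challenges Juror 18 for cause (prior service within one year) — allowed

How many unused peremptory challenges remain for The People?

2

The People allotment: 2 base + 3 multi-party = 5.
The People peremptories used: #14, #7, #16 — 3 (for-cause on #21, #15, #6 don't count).
Remaining: 5 − 3 = 2.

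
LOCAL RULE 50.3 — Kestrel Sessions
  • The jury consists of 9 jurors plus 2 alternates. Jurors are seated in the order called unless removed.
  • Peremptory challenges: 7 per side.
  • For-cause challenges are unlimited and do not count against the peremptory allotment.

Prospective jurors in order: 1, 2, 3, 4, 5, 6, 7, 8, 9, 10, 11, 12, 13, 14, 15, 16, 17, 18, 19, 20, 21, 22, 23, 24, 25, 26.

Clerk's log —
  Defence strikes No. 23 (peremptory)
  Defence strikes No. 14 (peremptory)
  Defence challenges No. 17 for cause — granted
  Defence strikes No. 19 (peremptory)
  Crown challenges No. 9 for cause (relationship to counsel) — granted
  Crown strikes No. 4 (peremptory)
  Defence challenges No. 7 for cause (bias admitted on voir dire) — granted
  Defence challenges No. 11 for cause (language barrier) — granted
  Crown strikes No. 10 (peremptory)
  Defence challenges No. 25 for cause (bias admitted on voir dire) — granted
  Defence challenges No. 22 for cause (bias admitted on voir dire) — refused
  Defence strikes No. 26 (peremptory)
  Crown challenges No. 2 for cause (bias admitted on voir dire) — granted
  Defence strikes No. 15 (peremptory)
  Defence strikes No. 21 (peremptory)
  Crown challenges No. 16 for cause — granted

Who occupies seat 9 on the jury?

20

Removed: #2, #4, #7, #9, #10, #11, #14, #15, #16, #17, #19, #21, #23, #25, #26. (#22 stays — for-cause denied.)
Seating in order: seats 1–9 → #1, #3, #5, #6, #8, #12, #13, #18, #20; alternates → #22, #24.
So seat 9 is #20.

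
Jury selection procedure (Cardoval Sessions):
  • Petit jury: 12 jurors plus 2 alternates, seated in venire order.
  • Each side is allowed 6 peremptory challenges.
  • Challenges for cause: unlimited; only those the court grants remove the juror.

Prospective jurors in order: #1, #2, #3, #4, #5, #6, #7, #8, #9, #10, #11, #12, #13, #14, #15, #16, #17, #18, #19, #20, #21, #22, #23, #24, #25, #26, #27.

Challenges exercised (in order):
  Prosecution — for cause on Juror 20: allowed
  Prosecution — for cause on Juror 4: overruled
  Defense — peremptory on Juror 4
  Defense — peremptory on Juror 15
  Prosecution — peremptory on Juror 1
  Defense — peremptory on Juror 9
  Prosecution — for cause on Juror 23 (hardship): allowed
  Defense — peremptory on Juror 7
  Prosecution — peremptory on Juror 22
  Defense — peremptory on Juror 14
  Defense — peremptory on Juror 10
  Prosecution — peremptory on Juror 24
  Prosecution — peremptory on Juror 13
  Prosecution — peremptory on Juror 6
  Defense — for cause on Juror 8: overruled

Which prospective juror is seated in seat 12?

Removed: #1, #4, #6, #7, #9, #10, #13, #14, #15, #20, #22, #23, #24. (#8 stays — for-cause denied.)
Filling seats in venire order through position 12: #2, #3, #5, #8, #11, #12, #16, #17, #18, #19, #21, #25.
So seat 12 is #25.

25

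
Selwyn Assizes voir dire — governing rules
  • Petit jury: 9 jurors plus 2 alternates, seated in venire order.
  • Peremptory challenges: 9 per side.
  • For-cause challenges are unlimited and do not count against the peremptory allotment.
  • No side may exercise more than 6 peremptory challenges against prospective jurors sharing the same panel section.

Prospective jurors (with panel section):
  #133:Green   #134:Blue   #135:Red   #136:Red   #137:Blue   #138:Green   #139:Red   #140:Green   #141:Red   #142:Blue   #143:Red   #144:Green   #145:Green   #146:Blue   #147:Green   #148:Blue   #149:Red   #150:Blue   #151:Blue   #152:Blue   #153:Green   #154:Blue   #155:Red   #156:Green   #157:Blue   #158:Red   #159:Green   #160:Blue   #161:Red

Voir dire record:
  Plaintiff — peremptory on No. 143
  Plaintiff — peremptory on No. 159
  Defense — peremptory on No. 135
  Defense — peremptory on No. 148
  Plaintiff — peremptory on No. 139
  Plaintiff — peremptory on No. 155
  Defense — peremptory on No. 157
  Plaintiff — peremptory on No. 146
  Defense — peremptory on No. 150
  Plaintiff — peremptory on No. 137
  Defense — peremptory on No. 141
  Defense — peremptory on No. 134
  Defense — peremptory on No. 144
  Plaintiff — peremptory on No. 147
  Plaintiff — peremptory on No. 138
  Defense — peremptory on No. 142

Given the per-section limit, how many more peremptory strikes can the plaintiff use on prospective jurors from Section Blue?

1

Plaintiff peremptories so far: #143, #159, #139, #155, #146, #137, #147, #138 — 8 of 9 used, 1 left overall.
Against Section Blue: #146, #137 — 2 used; per-section cap 6 leaves 4.
Binding limit: min(1, 4) = 1.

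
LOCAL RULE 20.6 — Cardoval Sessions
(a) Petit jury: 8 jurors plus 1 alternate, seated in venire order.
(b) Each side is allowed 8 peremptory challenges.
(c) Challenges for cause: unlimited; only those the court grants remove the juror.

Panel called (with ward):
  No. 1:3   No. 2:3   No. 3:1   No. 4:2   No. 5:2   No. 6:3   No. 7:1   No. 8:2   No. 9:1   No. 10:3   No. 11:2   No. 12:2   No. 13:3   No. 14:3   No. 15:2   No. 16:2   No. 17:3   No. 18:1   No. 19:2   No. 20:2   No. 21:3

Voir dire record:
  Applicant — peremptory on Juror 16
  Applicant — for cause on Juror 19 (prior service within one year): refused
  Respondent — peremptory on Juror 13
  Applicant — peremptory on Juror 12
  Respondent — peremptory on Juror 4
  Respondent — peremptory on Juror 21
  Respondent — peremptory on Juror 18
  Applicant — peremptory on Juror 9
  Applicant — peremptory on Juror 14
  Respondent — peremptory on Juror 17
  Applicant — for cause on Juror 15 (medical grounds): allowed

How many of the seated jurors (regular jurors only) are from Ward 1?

2

Removed: #4, #9, #12, #13, #14, #15, #16, #17, #18, #21.
Seated jurors 1–8: #1, #2, #3, #5, #6, #7, #8, #10 (alternates #11 not counted).
Of those, in Ward 1: #3, #7 → 2.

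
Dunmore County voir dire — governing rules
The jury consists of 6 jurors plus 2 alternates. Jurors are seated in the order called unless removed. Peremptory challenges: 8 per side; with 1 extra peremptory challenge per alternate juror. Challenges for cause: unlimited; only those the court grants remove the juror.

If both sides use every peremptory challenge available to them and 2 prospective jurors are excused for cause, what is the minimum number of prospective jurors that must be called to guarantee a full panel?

Seats to fill: 6 + 2 alternates = 8.
Peremptories: 8 + 1×2 = 10 per side × 2 sides = 20.
For-cause removals: 2.
Minimum venire: 8 + 20 + 2 = 30.

30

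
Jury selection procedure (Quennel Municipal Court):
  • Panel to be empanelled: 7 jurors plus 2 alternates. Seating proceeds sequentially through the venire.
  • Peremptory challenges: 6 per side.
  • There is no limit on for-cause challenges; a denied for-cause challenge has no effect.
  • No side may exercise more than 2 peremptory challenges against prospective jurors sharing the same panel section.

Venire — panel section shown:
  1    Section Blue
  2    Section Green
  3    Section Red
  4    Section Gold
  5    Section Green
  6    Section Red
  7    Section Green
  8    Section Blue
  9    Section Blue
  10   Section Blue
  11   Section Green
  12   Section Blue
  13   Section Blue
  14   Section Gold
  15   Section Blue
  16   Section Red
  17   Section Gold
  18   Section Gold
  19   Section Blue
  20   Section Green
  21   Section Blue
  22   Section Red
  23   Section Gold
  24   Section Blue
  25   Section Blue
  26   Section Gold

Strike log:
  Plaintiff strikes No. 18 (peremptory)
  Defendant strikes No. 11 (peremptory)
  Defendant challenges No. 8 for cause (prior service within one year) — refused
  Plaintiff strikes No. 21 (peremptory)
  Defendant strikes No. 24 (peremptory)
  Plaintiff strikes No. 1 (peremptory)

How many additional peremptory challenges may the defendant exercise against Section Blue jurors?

1

Defendant peremptories so far: #11, #24 — 2 of 6 used, 4 left overall.
Against Section Blue: #24 — 1 used; per-section cap 2 leaves 1.
Binding limit: min(4, 1) = 1.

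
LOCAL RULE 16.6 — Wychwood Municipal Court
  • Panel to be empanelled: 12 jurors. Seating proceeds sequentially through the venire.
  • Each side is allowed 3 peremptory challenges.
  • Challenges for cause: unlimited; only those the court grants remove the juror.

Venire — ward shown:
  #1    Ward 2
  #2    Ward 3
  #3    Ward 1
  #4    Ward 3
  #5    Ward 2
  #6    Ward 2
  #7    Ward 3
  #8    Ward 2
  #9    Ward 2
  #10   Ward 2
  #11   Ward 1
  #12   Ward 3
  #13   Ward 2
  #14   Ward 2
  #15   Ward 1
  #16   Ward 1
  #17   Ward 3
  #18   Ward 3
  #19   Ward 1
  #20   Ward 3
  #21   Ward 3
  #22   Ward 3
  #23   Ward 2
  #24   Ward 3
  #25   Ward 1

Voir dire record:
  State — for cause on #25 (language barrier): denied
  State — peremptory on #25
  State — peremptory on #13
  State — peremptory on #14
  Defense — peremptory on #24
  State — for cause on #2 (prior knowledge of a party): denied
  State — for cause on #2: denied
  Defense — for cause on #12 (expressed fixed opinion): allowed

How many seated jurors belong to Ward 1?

3

Removed: #12, #13, #14, #24, #25.
Seated jurors 1–12: #1, #2, #3, #4, #5, #6, #7, #8, #9, #10, #11, #15.
Of those, in Ward 1: #3, #11, #15 → 3.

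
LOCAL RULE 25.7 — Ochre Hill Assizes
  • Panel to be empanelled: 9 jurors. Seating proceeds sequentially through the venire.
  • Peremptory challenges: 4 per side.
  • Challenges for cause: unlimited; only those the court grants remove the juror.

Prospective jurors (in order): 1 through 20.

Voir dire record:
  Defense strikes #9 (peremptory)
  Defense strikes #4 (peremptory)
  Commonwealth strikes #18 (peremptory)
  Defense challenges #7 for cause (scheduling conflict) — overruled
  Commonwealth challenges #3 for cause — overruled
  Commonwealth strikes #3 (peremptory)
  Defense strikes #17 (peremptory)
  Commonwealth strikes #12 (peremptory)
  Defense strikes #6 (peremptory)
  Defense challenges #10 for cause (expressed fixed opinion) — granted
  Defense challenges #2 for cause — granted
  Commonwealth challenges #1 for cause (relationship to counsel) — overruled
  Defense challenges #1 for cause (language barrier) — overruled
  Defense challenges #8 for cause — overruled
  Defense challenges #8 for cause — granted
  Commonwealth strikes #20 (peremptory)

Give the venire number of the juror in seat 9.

Removed: #2, #3, #4, #6, #8, #9, #10, #12, #17, #18, #20. (#1, #7 stay — for-cause denied.)
Seating in order: seats 1–9 → #1, #5, #7, #11, #13, #14, #15, #16, #19.
So seat 9 is #19.

19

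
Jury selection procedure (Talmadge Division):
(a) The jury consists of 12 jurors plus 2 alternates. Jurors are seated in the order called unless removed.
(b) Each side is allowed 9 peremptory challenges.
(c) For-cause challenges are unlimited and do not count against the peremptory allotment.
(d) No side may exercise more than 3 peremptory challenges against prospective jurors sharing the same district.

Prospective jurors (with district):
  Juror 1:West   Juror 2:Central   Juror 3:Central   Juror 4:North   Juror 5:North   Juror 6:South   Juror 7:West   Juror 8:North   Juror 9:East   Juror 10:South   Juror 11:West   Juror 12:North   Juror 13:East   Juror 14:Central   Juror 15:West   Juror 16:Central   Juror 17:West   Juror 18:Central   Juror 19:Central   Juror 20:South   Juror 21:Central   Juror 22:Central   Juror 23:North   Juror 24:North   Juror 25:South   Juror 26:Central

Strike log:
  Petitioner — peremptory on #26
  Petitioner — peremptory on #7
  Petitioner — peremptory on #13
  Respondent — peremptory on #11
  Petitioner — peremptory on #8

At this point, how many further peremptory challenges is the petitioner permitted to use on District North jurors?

Petitioner peremptories so far: #26, #7, #13, #8 — 4 of 9 used, 5 left overall.
Against District North: #8 — 1 used; per-district cap 3 leaves 2.
Binding limit: min(5, 2) = 2.

2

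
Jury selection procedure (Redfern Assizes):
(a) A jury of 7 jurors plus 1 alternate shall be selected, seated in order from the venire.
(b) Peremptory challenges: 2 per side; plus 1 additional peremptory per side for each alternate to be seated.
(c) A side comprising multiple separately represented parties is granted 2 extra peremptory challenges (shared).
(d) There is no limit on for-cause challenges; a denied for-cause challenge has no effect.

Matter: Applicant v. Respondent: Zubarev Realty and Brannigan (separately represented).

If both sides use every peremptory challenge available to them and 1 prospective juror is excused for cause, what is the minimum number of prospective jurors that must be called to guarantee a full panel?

17

Seats to fill: 7 + 1 alternates = 8.
Peremptories — Applicant: 2 + 1×1 = 3; Respondent: 2 + 1×1 + 2 = 5; total 8.
For-cause removals: 1.
Minimum venire: 8 + 8 + 1 = 17.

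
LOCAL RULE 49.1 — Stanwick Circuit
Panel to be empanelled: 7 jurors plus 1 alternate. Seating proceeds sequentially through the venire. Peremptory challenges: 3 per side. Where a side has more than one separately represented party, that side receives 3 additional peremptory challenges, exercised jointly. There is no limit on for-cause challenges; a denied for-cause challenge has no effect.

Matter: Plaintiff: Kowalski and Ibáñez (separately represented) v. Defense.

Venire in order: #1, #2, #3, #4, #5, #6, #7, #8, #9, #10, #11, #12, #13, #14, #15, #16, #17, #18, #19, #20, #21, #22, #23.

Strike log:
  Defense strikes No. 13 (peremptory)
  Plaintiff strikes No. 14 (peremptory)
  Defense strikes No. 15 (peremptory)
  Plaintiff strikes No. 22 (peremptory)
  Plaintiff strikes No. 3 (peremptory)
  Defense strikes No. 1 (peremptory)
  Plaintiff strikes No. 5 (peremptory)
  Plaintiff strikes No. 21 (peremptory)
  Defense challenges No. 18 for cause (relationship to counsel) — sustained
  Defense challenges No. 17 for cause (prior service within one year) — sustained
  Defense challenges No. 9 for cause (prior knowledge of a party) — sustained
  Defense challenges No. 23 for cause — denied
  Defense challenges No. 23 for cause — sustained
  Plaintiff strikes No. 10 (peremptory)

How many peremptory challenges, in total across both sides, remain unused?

0

Plaintiff allotment: 3 base + 3 multi-party = 6. Defense allotment: 3.
Plaintiff peremptories used: #14, #22, #3, #5, #21, #10 — 6.
Defense peremptories used: #13, #15, #1 — 3 (for-cause on #18, #17, #9, #23, #23 don't count).
Remaining: (6 − 6) + (3 − 3) = 0.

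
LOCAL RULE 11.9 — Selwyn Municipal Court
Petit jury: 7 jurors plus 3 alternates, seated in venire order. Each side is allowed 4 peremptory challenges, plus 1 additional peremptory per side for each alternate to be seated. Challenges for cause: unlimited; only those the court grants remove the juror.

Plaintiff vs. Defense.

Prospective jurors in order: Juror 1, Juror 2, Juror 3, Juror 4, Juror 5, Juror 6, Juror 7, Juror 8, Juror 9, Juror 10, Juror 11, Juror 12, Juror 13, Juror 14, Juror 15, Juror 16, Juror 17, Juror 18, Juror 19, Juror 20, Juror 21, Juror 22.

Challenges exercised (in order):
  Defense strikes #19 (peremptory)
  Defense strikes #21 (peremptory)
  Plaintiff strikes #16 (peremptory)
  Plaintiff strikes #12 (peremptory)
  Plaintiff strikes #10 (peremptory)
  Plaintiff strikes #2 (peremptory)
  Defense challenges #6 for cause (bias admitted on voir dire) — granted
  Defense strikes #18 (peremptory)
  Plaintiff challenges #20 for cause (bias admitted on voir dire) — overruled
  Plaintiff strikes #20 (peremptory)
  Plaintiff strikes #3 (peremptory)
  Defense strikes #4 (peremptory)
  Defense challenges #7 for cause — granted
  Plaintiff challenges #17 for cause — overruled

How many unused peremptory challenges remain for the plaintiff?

Plaintiff allotment: 4 base + 1 × 3 alternates = 7.
Plaintiff peremptories used: #16, #12, #10, #2, #20, #3 — 6 (for-cause on #20, #17 don't count).
Remaining: 7 − 6 = 1.

1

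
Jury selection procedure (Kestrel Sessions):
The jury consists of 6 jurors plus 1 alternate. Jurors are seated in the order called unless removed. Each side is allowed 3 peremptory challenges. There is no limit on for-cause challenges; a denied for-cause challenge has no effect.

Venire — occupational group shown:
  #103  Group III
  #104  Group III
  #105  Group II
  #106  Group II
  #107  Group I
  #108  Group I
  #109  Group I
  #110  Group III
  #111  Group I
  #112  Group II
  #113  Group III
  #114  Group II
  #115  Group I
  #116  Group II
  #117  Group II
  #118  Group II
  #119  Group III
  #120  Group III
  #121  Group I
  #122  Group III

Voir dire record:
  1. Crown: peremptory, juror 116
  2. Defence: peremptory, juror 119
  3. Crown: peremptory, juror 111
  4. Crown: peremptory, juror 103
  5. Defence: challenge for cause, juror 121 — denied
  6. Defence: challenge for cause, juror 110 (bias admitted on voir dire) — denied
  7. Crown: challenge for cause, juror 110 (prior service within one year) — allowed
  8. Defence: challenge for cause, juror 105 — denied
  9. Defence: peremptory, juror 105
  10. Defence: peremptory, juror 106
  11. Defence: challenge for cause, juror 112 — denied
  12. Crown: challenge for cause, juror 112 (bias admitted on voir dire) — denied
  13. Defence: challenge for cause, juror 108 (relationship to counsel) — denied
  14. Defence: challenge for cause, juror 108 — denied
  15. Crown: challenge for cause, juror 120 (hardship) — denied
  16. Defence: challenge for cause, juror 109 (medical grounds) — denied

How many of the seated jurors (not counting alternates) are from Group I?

3

Removed: #103, #105, #106, #110, #111, #116, #119.
Seated jurors 1–6: #104, #107, #108, #109, #112, #113 (alternates #114 not counted).
Of those, in Group I: #107, #108, #109 → 3.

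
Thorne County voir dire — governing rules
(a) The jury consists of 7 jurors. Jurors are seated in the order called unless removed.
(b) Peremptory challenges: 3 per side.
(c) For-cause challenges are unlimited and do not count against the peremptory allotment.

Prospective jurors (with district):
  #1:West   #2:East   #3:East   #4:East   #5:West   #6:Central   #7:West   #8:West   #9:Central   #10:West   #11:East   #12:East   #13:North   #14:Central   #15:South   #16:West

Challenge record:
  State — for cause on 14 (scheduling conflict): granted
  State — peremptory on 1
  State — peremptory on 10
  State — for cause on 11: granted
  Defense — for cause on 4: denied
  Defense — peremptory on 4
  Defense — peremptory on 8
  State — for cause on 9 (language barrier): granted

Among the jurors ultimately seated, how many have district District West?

Removed: #1, #4, #8, #9, #10, #11, #14.
Seated jurors 1–7: #2, #3, #5, #6, #7, #12, #13.
Of those, in District West: #5, #7 → 2.

2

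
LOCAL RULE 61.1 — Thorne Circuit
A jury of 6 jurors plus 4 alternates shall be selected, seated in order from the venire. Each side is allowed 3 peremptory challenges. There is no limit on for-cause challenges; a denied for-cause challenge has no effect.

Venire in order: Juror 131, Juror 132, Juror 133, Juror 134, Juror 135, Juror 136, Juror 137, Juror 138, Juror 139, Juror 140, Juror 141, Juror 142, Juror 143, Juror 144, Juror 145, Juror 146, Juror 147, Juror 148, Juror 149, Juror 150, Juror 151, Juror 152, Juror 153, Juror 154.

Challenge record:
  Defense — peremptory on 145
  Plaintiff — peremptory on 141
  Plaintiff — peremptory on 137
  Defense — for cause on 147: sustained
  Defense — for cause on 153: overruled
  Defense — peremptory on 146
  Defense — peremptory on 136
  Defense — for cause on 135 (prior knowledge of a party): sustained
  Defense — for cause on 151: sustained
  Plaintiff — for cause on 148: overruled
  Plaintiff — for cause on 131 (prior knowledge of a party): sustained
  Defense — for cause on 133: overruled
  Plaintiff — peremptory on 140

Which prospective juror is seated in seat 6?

142

Removed: #131, #135, #136, #137, #140, #141, #145, #146, #147, #151. (#133, #148, #153 stay — for-cause denied.)
Seating in order: seats 1–6 → #132, #133, #134, #138, #139, #142; alternates → #143, #144, #148, #149.
So seat 6 is #142.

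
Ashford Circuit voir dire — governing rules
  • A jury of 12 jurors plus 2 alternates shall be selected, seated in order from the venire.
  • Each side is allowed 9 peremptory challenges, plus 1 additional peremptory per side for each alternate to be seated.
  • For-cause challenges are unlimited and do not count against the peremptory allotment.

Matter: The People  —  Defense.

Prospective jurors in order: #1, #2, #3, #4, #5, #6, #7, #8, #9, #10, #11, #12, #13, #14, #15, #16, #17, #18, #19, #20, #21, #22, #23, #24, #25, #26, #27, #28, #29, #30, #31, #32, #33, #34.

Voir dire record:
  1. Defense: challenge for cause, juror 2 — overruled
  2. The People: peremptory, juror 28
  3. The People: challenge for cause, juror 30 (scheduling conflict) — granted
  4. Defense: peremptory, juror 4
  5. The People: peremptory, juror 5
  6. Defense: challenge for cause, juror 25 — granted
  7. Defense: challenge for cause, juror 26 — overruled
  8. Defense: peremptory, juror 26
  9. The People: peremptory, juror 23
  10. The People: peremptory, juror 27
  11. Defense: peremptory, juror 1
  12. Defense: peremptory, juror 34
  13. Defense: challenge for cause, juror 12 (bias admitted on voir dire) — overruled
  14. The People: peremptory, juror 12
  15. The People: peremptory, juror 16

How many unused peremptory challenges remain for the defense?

7

Defense allotment: 9 base + 1 × 2 alternates = 11.
Defense peremptories used: #4, #26, #1, #34 — 4 (for-cause on #2, #25, #26, #12 don't count).
Remaining: 11 − 4 = 7.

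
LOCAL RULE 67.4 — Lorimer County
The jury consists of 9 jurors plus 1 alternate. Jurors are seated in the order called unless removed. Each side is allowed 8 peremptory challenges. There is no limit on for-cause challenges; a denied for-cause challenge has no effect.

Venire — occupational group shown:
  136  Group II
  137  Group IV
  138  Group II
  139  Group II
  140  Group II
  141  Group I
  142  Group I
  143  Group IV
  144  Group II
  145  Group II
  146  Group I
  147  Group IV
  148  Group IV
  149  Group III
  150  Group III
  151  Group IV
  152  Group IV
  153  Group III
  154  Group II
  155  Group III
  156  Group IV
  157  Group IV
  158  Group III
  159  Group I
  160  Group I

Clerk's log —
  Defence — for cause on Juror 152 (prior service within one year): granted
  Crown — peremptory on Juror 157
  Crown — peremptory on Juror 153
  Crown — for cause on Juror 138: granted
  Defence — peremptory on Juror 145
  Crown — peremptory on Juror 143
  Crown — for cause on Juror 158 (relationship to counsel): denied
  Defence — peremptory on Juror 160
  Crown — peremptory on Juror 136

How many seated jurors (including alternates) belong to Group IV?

3

Removed: #136, #138, #143, #145, #152, #153, #157, #160.
Seated (10 incl. alternates): #137, #139, #140, #141, #142, #144, #146, #147, #148, #149.
Of those, in Group IV: #137, #147, #148 → 3.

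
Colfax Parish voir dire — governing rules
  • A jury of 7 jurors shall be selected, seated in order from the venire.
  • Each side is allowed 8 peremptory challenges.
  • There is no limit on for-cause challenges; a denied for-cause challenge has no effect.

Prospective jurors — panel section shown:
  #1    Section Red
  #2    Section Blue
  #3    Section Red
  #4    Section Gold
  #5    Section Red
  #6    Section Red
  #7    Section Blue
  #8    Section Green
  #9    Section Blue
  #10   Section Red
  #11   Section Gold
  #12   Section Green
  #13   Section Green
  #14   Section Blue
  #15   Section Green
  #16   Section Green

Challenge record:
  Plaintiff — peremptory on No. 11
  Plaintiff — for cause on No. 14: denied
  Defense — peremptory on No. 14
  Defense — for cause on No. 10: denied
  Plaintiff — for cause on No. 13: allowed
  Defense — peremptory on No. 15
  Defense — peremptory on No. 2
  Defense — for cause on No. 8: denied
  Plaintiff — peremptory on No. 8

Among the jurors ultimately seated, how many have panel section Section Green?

0

Removed: #2, #8, #11, #13, #14, #15.
Seated jurors 1–7: #1, #3, #4, #5, #6, #7, #9.
None of those are in Section Green → 0.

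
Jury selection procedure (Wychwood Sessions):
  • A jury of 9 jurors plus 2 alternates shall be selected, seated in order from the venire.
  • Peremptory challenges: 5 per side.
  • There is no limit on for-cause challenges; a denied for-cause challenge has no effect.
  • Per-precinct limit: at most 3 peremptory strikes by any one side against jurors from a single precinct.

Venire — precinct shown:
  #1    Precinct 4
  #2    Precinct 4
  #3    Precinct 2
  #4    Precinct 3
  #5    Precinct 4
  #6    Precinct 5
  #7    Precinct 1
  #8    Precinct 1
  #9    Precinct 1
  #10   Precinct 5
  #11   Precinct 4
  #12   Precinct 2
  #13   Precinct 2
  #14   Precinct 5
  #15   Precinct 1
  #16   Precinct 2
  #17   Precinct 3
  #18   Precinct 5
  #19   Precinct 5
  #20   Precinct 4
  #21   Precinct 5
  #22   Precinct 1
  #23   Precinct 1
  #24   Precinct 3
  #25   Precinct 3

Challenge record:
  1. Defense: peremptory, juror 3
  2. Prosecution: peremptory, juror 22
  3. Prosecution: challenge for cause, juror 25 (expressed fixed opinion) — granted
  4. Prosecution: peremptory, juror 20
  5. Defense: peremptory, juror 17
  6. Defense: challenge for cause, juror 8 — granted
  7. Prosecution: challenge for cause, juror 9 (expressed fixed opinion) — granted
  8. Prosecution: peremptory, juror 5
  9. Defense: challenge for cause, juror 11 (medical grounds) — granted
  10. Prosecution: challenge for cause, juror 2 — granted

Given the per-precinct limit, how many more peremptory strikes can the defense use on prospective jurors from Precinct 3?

Defense peremptories so far: #3, #17 — 2 of 5 used, 3 left overall.
Against Precinct 3: #17 — 1 used; per-precinct cap 3 leaves 2.
Binding limit: min(3, 2) = 2.

2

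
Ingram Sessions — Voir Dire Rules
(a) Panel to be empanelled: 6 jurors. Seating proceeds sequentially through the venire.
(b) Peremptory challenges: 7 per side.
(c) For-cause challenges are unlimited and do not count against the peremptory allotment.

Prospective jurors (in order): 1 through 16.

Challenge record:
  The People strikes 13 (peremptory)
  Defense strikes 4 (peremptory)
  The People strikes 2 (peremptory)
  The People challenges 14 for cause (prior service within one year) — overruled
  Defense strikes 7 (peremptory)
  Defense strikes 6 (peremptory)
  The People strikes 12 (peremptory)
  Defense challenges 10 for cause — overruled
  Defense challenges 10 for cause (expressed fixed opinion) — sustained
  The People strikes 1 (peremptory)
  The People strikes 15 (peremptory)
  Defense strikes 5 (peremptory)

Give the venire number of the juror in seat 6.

16

Removed: #1, #2, #4, #5, #6, #7, #10, #12, #13, #15. (#14 stays — for-cause denied.)
Filling seats in venire order through position 6: #3, #8, #9, #11, #14, #16.
So seat 6 is #16.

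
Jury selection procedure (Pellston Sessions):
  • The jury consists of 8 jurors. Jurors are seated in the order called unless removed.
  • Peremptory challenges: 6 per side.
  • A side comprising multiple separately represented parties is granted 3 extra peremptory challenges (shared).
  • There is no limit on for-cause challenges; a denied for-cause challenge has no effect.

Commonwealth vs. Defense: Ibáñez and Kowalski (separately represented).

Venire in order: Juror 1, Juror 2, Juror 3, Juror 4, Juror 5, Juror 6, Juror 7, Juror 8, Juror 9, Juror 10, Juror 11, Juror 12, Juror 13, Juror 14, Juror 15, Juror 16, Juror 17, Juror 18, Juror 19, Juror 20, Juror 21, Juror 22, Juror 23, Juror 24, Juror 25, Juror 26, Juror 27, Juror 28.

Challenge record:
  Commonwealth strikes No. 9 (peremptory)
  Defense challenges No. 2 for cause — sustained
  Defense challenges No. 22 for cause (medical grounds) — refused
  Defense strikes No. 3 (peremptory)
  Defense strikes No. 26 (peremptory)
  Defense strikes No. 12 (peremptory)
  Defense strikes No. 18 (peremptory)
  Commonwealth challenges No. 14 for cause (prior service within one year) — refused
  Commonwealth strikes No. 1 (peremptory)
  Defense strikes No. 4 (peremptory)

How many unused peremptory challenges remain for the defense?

Defense allotment: 6 base + 3 multi-party = 9.
Defense peremptories used: #3, #26, #12, #18, #4 — 5 (for-cause on #2, #22 don't count).
Remaining: 9 − 5 = 4.

4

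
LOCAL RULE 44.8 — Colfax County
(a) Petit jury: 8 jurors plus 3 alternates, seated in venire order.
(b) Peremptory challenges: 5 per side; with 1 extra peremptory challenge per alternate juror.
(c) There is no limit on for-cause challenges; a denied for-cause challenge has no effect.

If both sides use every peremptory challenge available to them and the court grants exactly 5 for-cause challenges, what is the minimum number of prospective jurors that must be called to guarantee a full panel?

32

Seats to fill: 8 + 3 alternates = 11.
Peremptories: 5 + 1×3 = 8 per side × 2 sides = 16.
For-cause removals: 5.
Minimum venire: 11 + 16 + 5 = 32.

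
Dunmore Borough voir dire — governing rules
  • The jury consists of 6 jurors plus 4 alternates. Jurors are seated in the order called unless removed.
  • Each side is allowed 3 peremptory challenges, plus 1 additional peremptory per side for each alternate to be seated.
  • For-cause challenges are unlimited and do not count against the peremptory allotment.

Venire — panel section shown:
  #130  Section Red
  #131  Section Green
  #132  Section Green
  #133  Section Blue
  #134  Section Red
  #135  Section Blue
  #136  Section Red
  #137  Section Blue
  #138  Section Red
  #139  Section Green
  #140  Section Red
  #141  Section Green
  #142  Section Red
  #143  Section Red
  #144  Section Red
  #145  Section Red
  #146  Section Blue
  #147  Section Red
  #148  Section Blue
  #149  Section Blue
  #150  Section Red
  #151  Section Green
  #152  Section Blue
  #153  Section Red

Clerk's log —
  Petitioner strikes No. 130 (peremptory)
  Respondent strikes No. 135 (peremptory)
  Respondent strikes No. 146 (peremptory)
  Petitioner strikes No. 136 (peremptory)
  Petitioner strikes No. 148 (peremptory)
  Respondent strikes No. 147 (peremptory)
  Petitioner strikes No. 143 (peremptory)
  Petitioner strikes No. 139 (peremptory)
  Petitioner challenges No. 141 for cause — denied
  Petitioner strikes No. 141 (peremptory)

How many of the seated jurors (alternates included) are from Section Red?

6

Removed: #130, #135, #136, #139, #141, #143, #146, #147, #148.
Seated (10 incl. alternates): #131, #132, #133, #134, #137, #138, #140, #142, #144, #145.
Of those, in Section Red: #134, #138, #140, #142, #144, #145 → 6.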